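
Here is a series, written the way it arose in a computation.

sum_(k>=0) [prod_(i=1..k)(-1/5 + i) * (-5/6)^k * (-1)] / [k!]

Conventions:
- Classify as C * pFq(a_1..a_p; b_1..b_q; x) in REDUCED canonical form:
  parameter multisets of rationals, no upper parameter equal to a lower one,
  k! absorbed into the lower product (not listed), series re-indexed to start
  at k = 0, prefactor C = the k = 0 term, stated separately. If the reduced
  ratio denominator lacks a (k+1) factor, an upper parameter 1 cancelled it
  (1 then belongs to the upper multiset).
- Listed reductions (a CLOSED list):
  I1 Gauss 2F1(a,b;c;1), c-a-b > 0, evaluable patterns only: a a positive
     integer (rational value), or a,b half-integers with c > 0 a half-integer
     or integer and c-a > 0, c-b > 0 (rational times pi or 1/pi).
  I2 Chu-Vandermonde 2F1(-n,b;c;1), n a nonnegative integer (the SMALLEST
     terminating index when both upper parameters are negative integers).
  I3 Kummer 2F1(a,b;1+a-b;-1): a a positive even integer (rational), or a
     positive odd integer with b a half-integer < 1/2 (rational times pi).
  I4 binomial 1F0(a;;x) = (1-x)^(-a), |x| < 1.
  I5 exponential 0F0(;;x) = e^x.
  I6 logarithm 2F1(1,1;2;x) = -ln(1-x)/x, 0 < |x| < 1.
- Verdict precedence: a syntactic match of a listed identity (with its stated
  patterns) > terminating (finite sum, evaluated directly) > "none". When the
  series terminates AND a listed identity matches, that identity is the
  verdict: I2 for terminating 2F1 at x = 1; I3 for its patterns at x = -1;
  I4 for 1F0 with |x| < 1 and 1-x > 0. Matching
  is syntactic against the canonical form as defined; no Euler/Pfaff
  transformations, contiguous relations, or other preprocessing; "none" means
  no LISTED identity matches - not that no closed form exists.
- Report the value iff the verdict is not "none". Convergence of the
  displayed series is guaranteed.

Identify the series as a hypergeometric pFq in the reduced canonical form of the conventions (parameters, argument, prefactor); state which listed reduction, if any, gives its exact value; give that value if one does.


At argument -5/6: a 1F0 with upper {4/5}, lower {-}, scaled by C = -1. Verdict: binomial (I4) matches (the 1F0 binomial series: exponent -4/5, x = -5/6). Exact value: (-1) * (11/6)^(-4/5).

Key observation: t_0 being -1, the running product (prefactor -1) telescopes to a rising factorial.
Term ratio: r(k) = (-5/6) * (k+4/5) / [(k+1)] - rational; roots negated = parameters, x = (-5/6), C = -1.


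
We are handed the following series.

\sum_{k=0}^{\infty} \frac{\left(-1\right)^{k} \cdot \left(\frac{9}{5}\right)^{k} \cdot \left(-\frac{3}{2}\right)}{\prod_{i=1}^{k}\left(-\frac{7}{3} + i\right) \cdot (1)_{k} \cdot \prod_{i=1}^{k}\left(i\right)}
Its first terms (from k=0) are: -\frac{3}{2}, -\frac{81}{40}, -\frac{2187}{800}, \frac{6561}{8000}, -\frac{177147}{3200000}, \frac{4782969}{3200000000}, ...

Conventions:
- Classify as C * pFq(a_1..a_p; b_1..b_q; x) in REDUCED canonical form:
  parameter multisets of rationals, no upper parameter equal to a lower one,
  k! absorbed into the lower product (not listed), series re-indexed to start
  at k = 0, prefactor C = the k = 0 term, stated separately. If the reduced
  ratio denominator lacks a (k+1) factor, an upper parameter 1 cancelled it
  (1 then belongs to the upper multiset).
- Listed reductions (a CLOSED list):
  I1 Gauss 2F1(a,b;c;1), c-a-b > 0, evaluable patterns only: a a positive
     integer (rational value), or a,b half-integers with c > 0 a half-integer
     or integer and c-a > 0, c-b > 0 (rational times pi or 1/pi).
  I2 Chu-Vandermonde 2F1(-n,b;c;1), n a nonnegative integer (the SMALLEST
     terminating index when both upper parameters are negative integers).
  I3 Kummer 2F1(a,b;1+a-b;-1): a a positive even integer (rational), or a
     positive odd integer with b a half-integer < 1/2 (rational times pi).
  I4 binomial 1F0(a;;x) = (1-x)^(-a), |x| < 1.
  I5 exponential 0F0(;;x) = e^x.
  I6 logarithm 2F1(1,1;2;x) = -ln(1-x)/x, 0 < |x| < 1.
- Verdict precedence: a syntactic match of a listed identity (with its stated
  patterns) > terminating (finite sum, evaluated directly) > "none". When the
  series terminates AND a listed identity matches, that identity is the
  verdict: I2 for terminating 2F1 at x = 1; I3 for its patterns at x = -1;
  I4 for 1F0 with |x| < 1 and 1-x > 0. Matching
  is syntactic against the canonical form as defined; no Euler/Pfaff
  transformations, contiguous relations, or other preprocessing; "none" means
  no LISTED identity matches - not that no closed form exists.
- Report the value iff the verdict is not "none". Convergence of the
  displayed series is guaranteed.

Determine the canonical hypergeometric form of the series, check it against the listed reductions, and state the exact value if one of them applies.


Classification (C = -\frac{3}{2}): 0F2 with upper {-}, lower {-\frac{4}{3}, 1}, argument x = -\frac{9}{5}. Verdict: none here - no I1-I6 shape fits x = -\frac{9}{5} with lower {-\frac{4}{3}, 1}.

Key observation: t_0 being -\frac{3}{2}, the lower running product (C = -3/2) is a rising factorial.
Consecutive-term ratio: r(k) = -\frac{9}{5} * 1 / [(k-\frac{4}{3}) (k+1) (k+1)] ; factor over Q: parameters, x = -\frac{9}{5}, and C = -\frac{3}{2}.


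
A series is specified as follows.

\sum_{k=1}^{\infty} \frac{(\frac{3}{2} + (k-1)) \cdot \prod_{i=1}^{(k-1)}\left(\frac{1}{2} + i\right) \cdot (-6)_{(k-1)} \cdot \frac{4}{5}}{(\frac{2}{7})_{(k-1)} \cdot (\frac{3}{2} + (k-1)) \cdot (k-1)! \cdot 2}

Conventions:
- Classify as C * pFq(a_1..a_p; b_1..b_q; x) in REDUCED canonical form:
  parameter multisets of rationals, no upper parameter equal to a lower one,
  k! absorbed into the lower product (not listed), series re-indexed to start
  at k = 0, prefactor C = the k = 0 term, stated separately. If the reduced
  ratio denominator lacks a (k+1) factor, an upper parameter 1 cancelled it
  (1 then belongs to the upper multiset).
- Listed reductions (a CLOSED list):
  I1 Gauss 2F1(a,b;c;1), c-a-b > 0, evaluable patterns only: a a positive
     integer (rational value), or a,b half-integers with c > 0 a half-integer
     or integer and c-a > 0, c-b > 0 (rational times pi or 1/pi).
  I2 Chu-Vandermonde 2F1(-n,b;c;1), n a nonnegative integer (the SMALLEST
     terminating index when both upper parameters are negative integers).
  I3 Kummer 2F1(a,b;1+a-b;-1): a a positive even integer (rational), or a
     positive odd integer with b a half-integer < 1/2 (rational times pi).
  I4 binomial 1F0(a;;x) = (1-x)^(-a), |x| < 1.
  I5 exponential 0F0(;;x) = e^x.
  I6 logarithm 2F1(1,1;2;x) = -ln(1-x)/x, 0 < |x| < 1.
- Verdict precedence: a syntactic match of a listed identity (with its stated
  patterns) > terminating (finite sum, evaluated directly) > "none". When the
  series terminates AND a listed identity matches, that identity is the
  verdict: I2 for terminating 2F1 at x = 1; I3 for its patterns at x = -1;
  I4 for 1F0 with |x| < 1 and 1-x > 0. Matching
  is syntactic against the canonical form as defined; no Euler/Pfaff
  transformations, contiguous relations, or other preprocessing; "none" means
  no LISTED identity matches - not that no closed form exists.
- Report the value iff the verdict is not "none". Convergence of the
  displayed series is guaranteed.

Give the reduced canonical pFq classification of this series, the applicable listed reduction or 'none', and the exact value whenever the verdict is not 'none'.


The series (x = 1) is 2F1: upper {-6, \frac{3}{2}}, lower {\frac{2}{7}}, prefactor \frac{2}{5}. Verdict (x = 1): Chu-Vandermonde (I2) applies (terminating 2F1 at x = 1 with n = 6, b = 3/2, c = \frac{2}{7}). Sum: \frac{128843}{5228544}.

Structural cue: from the first term \frac{2}{5}: the running product (C = 2/5, x = 1) telescopes to a rising factorial.
Ratio: r(k) = 1 * (k-6) (k+\frac{3}{2}) / [(k+\frac{2}{7}) (k+1)] ; factor over Q: parameters, x = 1, and C = \frac{2}{5}.


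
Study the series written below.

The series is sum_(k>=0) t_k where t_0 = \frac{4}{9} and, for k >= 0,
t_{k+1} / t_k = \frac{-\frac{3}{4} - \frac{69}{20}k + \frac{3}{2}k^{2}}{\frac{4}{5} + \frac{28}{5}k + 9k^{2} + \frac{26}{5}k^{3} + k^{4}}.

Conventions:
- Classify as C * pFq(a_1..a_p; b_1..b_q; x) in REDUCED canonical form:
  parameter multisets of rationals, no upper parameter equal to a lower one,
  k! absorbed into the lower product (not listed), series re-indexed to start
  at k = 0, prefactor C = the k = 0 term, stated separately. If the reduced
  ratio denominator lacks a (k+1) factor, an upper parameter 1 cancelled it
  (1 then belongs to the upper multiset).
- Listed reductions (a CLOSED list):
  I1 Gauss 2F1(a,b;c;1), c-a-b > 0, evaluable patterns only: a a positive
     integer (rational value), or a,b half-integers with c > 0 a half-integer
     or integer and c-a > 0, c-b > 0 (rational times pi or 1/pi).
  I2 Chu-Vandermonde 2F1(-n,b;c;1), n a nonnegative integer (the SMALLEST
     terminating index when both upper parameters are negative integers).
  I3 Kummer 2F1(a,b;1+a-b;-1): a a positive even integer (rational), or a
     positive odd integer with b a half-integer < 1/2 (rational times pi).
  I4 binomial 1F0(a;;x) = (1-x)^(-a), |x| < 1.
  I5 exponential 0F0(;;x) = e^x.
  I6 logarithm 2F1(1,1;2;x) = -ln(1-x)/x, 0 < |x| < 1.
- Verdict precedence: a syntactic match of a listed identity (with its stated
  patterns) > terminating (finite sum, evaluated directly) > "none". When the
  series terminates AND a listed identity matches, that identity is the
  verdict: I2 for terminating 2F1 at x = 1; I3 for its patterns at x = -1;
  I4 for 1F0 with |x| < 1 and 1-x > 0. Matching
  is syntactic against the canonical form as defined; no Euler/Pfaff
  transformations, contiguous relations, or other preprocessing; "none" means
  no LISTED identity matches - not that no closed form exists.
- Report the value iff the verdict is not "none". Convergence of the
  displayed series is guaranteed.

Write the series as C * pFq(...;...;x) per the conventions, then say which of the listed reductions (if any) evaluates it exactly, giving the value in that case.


This is \frac{4}{9} * 1F2(-\frac{5}{2}; 2, 2; \frac{3}{2}) in reduced canonical form. Verdict: no listed reduction: x = \frac{3}{2} and upper {-\frac{5}{2}} fail every I1-I6 pattern.

First insight: with t_0 = \frac{4}{9}, factor the ratio over Q (C = 4/9): negated roots = parameters.
Term ratio: r(k) = \frac{3}{2} * (k-\frac{5}{2}) / [(k+2) (k+2) (k+1)] - poly over poly, x = \frac{3}{2} from leading terms; C = \frac{4}{9} at k = 0.


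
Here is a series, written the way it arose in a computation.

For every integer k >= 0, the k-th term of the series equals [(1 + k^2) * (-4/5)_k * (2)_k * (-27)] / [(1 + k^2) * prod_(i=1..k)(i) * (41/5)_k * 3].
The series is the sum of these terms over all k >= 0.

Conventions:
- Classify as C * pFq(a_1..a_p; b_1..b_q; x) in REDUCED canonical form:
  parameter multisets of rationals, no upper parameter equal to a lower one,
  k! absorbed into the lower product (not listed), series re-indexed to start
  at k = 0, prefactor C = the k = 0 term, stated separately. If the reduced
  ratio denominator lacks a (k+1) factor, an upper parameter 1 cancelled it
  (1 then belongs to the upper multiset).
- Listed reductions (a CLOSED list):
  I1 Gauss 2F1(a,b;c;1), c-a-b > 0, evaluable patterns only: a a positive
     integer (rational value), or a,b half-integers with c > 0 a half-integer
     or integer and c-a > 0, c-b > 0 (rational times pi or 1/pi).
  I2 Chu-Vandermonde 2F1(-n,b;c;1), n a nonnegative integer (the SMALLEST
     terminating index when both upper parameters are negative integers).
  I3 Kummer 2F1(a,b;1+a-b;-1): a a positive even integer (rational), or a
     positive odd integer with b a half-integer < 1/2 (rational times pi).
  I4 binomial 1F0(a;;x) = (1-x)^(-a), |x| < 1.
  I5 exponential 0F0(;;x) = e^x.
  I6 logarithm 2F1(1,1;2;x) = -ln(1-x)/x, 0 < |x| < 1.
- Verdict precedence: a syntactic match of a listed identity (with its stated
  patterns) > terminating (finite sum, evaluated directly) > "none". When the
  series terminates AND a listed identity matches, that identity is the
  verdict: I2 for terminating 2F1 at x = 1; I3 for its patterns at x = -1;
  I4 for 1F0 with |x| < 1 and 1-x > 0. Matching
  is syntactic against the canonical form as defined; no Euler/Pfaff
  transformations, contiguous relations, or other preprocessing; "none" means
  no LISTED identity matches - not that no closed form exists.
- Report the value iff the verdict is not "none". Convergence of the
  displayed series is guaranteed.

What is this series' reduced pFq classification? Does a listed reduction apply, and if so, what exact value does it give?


Key observation: with t_0 = -9, the product of the first k integers (C = -9) is k!.
Step ratio: r(k) = 1 * (k-4/5) (k+2) / [(k+41/5) (k+1)] - rational; roots negated = parameters, x = 1, C = -9.

x = 1 here; the reduced form reads 2F1, upper {-4/5, 2}, lower {41/5}, C = -9. Verdict (x = 1): Gauss's theorem (I1) applies (x = 1: the Gamma ratio telescopes since c-a-b = 7 > 0 and a = 2 in Z>0). Exact value: -2511/350.


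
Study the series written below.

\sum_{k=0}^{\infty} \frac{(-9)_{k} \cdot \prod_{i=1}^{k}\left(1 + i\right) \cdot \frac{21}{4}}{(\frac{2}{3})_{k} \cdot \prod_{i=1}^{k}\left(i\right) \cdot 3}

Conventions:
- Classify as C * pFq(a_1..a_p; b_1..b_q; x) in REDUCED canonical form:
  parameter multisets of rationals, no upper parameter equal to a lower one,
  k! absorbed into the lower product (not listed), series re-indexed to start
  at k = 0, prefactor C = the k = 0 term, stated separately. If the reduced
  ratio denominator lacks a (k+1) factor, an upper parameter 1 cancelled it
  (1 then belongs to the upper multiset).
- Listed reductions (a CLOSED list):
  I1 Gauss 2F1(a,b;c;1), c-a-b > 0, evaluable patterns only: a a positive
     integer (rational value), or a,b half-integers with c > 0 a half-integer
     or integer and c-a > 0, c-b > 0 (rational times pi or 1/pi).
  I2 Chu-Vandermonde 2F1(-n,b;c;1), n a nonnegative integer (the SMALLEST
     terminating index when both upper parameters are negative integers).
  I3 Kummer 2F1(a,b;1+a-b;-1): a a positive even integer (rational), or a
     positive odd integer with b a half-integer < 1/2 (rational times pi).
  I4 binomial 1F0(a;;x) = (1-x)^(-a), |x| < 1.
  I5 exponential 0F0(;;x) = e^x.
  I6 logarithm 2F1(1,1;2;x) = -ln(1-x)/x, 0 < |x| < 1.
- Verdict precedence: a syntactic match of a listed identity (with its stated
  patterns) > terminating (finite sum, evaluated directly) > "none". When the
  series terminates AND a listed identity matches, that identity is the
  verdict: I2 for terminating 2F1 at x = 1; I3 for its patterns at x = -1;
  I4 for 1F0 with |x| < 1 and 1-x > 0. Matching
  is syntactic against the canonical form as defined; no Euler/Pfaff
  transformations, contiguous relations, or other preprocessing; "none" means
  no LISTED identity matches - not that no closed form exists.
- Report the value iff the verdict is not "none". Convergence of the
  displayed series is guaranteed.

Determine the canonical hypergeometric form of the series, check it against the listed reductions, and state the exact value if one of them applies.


With C = \frac{7}{4}: the canonical form is 2F1(-9, 2; \frac{2}{3}; 1). Verdict: this is Chu-Vandermonde (I2) (terminating 2F1 at x = 1 with n = 9, b = 2, c = \frac{2}{3}). Hence: \frac{7}{598}.

Structural cue: x = 1 and the running product (C = 7/4) telescopes to a rising factorial.
Adjacent-term ratio: r(k) = 1 * (k-9) (k+2) / [(k+\frac{2}{3}) (k+1)] - rational in k, leading ratio 1; with t_0 = \frac{7}{4}, classification follows.


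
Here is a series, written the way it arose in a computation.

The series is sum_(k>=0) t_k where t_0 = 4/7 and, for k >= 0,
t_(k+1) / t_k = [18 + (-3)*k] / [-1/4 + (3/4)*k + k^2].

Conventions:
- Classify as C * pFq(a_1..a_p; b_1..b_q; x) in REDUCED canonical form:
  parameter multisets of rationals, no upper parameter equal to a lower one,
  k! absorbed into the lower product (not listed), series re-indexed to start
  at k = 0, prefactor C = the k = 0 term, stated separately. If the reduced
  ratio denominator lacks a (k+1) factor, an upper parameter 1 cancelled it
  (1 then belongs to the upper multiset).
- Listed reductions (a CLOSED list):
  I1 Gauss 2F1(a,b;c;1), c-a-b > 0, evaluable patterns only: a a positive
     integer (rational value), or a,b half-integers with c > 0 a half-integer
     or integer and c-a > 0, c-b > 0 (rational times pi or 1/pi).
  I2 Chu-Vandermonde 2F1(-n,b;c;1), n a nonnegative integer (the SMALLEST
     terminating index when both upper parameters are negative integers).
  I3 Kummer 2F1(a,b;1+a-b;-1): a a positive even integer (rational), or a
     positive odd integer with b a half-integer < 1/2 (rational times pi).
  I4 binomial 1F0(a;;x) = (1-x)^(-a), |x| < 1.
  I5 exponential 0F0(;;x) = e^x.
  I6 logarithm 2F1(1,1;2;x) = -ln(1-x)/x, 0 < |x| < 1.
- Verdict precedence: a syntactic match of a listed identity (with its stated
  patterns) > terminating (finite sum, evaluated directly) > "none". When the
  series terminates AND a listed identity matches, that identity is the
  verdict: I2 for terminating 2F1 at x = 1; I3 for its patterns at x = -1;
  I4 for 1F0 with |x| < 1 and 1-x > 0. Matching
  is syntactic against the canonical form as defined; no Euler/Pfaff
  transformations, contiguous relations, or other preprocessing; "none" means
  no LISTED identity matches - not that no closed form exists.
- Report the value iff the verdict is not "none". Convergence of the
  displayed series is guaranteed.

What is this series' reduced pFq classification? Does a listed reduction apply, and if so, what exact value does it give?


Reduced: x = -3, 1F1, upper = {-6}, lower = {-1/4}, C = 4/7. Verdict: terminating (-6 upstairs). 7 nonzero terms in all; added directly. Exact value: -124631252/51205.

Key observation: t_0 being 4/7, the expanded ratio factors over Q; prefactor 4/7, roots give parameters.
Term ratio: r(k) = (-3) * (k-6) / [(k-1/4) (k+1)] ; factor over Q: parameters, x = (-3), and C = 4/7.


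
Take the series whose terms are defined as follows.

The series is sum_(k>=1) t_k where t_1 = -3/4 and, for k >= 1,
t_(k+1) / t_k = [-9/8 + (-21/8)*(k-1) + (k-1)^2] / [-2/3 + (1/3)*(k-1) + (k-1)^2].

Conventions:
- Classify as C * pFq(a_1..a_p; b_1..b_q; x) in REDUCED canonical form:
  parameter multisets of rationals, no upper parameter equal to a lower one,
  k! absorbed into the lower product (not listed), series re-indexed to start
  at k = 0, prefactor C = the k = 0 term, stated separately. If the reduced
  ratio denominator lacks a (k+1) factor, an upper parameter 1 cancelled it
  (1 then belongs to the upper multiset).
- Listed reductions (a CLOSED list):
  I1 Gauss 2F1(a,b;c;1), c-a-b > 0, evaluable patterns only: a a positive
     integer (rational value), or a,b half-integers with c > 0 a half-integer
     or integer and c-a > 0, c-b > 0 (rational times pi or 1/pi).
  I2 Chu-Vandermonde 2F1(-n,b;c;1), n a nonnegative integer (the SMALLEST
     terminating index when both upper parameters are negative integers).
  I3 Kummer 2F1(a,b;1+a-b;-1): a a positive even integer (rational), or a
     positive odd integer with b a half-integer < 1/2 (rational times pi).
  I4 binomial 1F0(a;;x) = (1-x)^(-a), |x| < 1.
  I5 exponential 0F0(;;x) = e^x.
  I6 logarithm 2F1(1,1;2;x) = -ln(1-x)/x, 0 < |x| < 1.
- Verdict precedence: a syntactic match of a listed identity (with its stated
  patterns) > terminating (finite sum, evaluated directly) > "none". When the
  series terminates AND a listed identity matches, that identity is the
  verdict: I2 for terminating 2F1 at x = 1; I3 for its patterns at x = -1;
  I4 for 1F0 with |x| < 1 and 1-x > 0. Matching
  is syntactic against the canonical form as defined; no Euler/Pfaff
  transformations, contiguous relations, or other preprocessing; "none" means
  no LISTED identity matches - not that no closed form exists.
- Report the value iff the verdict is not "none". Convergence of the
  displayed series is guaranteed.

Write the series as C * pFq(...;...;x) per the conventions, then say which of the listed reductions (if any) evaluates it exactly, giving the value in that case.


Classification (C = -3/4): 2F1 with upper {-3, 3/8}, lower {-2/3}, argument x = 1. Verdict: Chu-Vandermonde (I2) applies (terminating 2F1 at x = 1 with n = 3, b = 3/8, c = -2/3). Exact value: 1725/16384.

First insight: t_0 = -3/4 here, and factor the ratio over Q (C = -3/4, x = 1): negated roots = parameters.
Ratio: r(k) = 1 * (k-3) (k+3/8) / [(k-2/3) (k+1)] - rational; roots negated = parameters, x = 1, C = -3/4.


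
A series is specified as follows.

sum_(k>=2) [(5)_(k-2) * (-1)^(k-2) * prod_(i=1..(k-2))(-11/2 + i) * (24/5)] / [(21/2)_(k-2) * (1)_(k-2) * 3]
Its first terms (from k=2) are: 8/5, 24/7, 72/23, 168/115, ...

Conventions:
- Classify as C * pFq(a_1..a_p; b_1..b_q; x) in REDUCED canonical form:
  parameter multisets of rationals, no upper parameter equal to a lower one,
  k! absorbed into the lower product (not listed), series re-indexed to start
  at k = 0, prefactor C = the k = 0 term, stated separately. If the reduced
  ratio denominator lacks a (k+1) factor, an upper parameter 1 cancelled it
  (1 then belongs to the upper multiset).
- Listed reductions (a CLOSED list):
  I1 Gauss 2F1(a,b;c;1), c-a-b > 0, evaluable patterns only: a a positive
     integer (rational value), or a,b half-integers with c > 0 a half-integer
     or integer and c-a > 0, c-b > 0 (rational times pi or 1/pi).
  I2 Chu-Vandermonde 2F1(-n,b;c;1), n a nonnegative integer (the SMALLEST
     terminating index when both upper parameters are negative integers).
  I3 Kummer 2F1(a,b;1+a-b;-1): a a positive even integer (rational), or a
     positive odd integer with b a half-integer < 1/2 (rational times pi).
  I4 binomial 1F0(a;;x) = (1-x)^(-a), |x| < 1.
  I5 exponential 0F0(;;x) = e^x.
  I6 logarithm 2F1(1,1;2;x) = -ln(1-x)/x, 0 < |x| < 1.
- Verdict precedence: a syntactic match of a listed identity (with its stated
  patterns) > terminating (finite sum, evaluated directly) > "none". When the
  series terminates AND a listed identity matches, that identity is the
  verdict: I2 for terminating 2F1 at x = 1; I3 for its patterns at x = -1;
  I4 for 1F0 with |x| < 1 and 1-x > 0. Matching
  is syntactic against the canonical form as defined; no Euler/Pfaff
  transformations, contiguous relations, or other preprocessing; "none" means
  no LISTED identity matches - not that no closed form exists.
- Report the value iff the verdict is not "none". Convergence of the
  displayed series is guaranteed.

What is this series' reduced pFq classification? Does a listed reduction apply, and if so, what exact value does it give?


The series (x = -1) is 2F1: upper {-9/2, 5}, lower {21/2}, prefactor 8/5. Verdict: this is Kummer's theorem (I3) (x = -1; c = 21/2 equals 1+a-b for upper {-9/2, 5}: listed pattern). Hence: (415701/131072) * pi.

First insight: x = (-1) and (1)_k (C = 8/5, x = -1) is k! itself.
Term ratio: r(k) = (-1) * (k-9/2) (k+5) / [(k+21/2) (k+1)] - rational; roots negated = parameters, x = (-1), C = 8/5.


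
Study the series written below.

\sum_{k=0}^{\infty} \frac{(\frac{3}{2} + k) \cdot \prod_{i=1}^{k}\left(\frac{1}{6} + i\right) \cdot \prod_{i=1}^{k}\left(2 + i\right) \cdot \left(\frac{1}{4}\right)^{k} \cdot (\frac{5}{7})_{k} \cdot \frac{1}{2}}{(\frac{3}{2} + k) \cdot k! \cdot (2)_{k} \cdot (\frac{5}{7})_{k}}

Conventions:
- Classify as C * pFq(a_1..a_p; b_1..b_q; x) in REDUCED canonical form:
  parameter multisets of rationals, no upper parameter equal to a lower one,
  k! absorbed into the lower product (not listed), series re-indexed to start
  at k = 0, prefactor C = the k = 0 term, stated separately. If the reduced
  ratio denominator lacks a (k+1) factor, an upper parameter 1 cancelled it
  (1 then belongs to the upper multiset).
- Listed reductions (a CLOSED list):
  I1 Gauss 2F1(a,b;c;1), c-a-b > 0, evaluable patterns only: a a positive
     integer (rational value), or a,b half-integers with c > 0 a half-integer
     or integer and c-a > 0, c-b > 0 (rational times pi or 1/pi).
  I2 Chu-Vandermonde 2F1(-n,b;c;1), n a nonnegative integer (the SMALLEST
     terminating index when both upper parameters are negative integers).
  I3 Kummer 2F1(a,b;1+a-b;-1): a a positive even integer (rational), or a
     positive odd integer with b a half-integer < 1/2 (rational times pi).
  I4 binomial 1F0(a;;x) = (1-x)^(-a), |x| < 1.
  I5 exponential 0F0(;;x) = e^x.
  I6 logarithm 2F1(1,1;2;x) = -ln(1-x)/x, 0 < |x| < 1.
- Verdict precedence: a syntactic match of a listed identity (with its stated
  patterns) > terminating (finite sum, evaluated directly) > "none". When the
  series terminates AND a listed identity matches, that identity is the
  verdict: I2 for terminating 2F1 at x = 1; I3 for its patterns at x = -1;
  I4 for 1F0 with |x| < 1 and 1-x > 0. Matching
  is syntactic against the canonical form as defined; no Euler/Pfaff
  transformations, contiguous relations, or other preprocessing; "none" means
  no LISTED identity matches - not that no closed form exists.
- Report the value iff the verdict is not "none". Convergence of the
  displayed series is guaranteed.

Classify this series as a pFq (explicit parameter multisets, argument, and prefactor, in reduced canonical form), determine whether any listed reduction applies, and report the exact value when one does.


x = \frac{1}{4} here; the reduced form reads 2F1, upper {\frac{7}{6}, 3}, lower {2}, C = \frac{1}{2}. Verdict: none - at argument \frac{1}{4} the multisets {\frac{7}{6}, 3} ; {2} match no listed identity.

The tell: x = \frac{1}{4} and the running product (C = 1/2) telescopes to a rising factorial.
Adjacent-term ratio: r(k) = \frac{1}{4} * (k+\frac{7}{6}) (k+3) / [(k+2) (k+1)] - rational in k, leading ratio \frac{1}{4}; with t_0 = \frac{1}{2}, classification follows.


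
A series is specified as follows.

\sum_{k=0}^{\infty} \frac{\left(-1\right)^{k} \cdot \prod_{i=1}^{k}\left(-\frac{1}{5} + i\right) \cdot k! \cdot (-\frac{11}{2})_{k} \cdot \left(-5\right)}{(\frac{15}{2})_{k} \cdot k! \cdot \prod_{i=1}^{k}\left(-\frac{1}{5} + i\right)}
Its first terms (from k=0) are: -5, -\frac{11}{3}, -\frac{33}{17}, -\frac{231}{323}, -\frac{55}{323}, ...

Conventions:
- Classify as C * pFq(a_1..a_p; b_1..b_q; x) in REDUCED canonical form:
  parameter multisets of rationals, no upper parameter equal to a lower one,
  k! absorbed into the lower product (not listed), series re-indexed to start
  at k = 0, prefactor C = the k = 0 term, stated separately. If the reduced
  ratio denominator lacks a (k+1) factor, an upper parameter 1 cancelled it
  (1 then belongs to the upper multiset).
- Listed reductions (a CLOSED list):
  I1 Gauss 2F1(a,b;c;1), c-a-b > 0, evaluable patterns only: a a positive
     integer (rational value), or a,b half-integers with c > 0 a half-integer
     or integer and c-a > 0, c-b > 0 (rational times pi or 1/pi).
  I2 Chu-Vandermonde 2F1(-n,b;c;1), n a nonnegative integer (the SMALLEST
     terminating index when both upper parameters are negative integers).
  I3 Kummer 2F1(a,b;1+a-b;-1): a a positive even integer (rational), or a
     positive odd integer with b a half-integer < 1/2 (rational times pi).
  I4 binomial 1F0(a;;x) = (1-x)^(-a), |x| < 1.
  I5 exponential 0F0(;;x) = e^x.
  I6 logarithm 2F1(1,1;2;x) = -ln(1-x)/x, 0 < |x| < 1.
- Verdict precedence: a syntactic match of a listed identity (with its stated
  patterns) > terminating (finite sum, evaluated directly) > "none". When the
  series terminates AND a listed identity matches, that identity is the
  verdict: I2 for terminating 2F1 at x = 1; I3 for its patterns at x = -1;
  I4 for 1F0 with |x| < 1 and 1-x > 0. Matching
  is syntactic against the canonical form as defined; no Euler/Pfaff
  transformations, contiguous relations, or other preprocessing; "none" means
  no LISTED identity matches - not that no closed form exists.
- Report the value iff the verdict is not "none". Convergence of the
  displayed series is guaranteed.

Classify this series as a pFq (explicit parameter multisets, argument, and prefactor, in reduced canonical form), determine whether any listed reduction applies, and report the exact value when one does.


This is -5 * 2F1(-\frac{11}{2}, 1; \frac{15}{2}; -1) in reduced canonical form. Verdict: the Kummer evaluation I3 matches (x = -1; c = \frac{15}{2} equals 1+a-b for upper {-\frac{11}{2}, 1}: listed pattern). Its exact value is \left(-\frac{15015}{4096}\right) \cdot \pi.

Key observation: with t_0 = -5, the factorial ratio (prefactor -5) (k+a-1)!/(a-1)! is a rising factorial (a)_k.
Ratio: r(k) = -1 * (k-\frac{11}{2}) (k+1) / [(k+\frac{15}{2}) (k+1)] - rational; roots negated = parameters, x = -1, C = -5.


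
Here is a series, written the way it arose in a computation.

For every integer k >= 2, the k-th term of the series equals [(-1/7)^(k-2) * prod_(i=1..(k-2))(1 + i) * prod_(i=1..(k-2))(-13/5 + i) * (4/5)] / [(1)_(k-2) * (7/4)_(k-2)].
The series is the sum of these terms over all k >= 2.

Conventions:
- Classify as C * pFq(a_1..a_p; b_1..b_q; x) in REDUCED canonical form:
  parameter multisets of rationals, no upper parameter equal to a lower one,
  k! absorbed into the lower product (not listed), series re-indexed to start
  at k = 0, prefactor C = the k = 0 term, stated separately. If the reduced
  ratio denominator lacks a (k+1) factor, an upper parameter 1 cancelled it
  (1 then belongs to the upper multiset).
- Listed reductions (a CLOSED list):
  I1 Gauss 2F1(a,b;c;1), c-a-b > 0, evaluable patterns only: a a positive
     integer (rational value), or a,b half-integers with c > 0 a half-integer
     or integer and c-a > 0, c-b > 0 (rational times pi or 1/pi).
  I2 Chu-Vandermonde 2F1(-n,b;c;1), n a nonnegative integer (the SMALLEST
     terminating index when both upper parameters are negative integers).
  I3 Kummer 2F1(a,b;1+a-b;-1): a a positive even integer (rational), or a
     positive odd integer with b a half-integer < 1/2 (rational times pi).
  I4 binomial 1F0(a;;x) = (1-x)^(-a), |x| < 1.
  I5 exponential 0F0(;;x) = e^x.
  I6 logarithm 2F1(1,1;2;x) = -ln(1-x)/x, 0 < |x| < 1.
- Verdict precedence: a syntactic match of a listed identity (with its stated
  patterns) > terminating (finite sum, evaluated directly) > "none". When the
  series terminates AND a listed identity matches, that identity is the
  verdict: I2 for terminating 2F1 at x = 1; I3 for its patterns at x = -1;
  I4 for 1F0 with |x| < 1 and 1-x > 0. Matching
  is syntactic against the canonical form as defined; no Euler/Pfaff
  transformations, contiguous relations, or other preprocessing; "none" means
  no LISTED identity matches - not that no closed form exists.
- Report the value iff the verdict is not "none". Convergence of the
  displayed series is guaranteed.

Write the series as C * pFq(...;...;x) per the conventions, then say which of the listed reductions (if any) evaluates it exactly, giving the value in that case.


The tell: with t_0 = 4/5, (1)_k (C = 4/5, x = -1/7) is k! itself.
Consecutive-term ratio: r(k) = (-1/7) * (k-8/5) (k+2) / [(k+7/4) (k+1)] - rational; roots negated = parameters, x = (-1/7), C = 4/5.

This is 4/5 * 2F1(-8/5, 2; 7/4; -1/7) in reduced canonical form. Verdict: none - this 2F1 at x = -1/7 matches no listed pattern, and upper {-8/5, 2} holds no stopper.


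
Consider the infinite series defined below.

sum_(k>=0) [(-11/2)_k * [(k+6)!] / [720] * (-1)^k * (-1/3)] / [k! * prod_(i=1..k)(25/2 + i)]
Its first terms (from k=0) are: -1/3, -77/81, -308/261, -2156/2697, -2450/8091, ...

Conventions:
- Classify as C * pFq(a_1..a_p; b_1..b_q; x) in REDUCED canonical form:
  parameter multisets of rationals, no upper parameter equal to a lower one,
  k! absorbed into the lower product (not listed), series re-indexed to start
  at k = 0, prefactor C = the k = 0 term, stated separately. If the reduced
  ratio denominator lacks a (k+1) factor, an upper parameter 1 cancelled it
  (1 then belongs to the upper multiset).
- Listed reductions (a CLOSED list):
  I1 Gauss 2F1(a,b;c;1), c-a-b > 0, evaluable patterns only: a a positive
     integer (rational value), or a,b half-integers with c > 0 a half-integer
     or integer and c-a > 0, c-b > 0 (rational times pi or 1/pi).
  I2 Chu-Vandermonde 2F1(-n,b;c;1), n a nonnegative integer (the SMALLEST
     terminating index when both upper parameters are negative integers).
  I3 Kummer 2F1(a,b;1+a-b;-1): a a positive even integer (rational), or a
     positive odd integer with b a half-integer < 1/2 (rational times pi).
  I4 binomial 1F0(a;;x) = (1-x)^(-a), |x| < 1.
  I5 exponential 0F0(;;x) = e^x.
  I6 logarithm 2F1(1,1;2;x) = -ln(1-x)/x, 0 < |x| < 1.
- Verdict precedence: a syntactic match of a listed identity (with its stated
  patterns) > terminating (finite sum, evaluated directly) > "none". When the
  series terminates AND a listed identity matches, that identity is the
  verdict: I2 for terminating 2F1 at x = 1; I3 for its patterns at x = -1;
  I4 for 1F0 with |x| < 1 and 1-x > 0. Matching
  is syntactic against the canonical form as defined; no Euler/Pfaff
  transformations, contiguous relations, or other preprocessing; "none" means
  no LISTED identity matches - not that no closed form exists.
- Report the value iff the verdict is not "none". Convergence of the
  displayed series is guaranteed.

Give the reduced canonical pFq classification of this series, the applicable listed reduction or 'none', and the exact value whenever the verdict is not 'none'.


At argument -1: a 2F1 with upper {-11/2, 7}, lower {27/2}, scaled by C = -1/3. Verdict (x = -1): Kummer (I3) applies (x = -1; c = 27/2 equals 1+a-b for upper {-11/2, 7}: listed pattern). Sum: (-929553625/805306368) * pi.

First insight: t_0 being -1/3, the factorial ratio (C = -1/3, x = -1) (k+a-1)!/(a-1)! is a rising factorial (a)_k.
Adjacent-term ratio: r(k) = (-1) * (k-11/2) (k+7) / [(k+27/2) (k+1)] - poly over poly, x = (-1) from leading terms; C = -1/3 at k = 0.


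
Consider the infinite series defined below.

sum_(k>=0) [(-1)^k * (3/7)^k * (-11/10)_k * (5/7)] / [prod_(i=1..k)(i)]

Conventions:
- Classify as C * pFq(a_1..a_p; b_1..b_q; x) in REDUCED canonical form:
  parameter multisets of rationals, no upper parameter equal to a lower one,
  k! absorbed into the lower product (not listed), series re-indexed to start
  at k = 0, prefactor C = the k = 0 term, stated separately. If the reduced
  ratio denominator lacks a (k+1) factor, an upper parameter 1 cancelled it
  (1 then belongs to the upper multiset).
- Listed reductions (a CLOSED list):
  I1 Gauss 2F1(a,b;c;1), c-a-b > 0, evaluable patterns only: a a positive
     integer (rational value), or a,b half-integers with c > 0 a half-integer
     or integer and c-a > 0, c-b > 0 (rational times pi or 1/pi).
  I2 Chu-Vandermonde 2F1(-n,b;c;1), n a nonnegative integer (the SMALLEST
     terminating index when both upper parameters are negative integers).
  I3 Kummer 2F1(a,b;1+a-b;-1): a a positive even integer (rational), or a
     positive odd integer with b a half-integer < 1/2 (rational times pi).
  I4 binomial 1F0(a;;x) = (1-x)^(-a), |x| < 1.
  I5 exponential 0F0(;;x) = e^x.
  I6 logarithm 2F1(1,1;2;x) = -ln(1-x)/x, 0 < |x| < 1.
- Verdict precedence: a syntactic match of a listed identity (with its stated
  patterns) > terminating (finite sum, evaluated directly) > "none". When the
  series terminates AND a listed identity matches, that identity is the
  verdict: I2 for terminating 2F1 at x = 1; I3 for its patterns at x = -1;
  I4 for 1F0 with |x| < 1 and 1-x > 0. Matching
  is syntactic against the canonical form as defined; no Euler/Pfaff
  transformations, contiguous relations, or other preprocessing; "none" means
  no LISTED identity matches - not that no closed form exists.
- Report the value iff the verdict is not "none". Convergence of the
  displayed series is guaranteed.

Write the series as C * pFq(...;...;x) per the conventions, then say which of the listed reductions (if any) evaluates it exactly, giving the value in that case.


Classification (C = 5/7): 1F0 with upper {-11/10}, lower {-}, argument x = -3/7. Verdict (x = -3/7): the I4 binomial reduction applies (the 1F0 binomial series: exponent 11/10, x = -3/7). Its exact value is (5/7) * (10/7)^(11/10).

First insight: t_0 = 5/7 here, and the (-1)^k factor (C = 5/7, x = -3/7) folds into the argument's sign.
Step ratio: r(k) = (-3/7) * (k-11/10) / [(k+1)] ; factor over Q: parameters, x = (-3/7), and C = 5/7.


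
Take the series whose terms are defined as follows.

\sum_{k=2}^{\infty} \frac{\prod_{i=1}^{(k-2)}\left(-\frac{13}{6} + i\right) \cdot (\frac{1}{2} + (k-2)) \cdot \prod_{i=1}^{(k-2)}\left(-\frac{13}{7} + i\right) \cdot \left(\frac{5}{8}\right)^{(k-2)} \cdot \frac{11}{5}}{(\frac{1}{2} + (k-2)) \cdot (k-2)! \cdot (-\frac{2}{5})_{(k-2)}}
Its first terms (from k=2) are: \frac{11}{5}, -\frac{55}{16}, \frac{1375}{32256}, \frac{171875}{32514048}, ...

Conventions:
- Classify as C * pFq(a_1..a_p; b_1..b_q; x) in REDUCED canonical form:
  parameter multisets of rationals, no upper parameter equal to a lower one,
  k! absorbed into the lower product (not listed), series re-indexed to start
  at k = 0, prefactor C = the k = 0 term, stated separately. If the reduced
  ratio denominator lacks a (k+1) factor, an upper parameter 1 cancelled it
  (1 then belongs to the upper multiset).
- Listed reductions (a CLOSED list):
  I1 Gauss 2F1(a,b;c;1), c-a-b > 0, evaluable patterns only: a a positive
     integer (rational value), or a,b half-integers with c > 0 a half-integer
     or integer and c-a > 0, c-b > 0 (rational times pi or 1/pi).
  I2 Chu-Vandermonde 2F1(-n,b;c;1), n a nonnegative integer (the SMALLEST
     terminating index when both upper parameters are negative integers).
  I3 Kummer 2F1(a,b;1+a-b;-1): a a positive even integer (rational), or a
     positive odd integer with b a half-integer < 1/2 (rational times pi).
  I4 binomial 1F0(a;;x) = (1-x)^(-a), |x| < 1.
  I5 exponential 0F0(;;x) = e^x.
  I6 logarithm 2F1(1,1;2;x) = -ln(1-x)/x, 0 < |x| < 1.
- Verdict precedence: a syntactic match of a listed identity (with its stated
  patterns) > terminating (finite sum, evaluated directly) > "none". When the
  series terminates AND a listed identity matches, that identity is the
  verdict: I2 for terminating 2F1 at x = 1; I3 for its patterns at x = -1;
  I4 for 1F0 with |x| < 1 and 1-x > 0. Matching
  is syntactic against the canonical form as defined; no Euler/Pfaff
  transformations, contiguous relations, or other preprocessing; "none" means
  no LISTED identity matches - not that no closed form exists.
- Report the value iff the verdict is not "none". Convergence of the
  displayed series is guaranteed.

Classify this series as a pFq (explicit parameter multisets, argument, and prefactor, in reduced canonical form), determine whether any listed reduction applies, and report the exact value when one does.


Classification (C = \frac{11}{5}): 2F1 with upper {-\frac{7}{6}, -\frac{6}{7}}, lower {-\frac{2}{5}}, argument x = \frac{5}{8}. Verdict: none - this 2F1 at x = \frac{5}{8} matches no listed pattern, and upper {-\frac{7}{6}, -\frac{6}{7}} holds no stopper.

Key step: t_0 being \frac{11}{5}, the running product (C = 11/5, x = 5/8) telescopes to a rising factorial.
Adjacent-term ratio: r(k) = \frac{5}{8} * (k-\frac{7}{6}) (k-\frac{6}{7}) / [(k-\frac{2}{5}) (k+1)] - poly over poly, x = \frac{5}{8} from leading terms; C = \frac{11}{5} at k = 0.


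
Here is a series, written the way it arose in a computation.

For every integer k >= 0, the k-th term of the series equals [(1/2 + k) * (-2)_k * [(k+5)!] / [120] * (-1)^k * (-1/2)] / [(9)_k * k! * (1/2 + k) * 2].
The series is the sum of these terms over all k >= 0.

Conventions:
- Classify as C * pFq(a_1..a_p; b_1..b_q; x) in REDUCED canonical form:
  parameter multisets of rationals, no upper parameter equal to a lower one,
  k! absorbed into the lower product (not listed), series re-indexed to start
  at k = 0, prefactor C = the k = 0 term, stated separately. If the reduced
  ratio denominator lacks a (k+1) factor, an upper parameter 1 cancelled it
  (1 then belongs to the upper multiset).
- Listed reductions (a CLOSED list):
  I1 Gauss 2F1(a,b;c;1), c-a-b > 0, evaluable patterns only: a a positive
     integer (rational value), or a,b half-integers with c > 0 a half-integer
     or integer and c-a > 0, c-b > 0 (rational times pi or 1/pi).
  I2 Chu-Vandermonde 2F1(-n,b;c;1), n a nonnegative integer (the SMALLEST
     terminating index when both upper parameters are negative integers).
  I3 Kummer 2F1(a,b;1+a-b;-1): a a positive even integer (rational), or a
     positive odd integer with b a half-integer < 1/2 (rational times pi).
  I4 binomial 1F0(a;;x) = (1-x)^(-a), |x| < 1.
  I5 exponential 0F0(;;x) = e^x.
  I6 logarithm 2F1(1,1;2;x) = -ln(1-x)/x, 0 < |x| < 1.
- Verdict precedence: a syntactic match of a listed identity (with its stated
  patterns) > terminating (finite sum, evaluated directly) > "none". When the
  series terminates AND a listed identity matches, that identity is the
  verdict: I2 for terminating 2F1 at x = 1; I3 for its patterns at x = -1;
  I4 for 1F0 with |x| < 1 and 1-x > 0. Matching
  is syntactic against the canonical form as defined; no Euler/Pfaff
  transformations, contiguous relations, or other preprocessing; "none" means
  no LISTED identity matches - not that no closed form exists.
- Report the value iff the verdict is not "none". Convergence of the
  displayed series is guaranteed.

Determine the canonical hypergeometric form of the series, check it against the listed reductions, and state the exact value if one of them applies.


Classification (C = -1/4): 2F1 with upper {-2, 6}, lower {9}, argument x = -1. Verdict: Kummer's theorem (I3) matches (x = -1; c = 9 equals 1+a-b for upper {-2, 6}: listed pattern). Value: -7/10.

Key step: t_0 = -1/4 here, and the factorial ratio (C = -1/4, x = -1) (k+a-1)!/(a-1)! is a rising factorial (a)_k.
Term ratio: r(k) = (-1) * (k-2) (k+6) / [(k+9) (k+1)] - poly over poly, x = (-1) from leading terms; C = -1/4 at k = 0.
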